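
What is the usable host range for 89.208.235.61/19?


Network: 89.208.224.0
Broadcast: 89.208.255.255
First usable = network + 1
Last usable = broadcast - 1
Range: 89.208.224.1 to 89.208.255.254


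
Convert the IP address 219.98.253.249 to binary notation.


219 = 11011011
98 = 01100010
253 = 11111101
249 = 11111001
Binary: 11011011.01100010.11111101.11111001


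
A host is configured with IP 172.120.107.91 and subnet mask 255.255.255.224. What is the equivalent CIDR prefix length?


Binary: 11111111.11111111.11111111.11100000
Count leading 1s
Prefix: /27


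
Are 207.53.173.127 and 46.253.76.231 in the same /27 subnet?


Mask: 255.255.255.224
207.53.173.127 AND mask = 207.53.173.96
46.253.76.231 AND mask = 46.253.76.224
No, different subnets (207.53.173.96 vs 46.253.76.224)


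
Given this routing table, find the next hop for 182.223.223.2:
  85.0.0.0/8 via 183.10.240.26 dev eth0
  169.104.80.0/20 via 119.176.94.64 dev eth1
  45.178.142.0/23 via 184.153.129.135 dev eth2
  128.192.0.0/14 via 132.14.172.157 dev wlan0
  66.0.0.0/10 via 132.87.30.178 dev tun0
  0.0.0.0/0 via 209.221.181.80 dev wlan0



Longest prefix match for 182.223.223.2:
  /8 85.0.0.0: no
  /20 169.104.80.0: no
  /23 45.178.142.0: no
  /14 128.192.0.0: no
  /10 66.0.0.0: no
  /0 0.0.0.0: MATCH
Selected: next-hop 209.221.181.80 via wlan0 (matched /0)


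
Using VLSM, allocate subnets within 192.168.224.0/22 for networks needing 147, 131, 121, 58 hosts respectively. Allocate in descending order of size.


147 hosts -> /24 (254 usable): 192.168.224.0/24
131 hosts -> /24 (254 usable): 192.168.225.0/24
121 hosts -> /25 (126 usable): 192.168.226.0/25
58 hosts -> /26 (62 usable): 192.168.226.128/26
Allocation: 192.168.224.0/24 (147 hosts, 254 usable); 192.168.225.0/24 (131 hosts, 254 usable); 192.168.226.0/25 (121 hosts, 126 usable); 192.168.226.128/26 (58 hosts, 62 usable)


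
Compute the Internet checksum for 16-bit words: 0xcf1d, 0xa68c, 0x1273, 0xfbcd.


Sum all words (with carry folding):
+ 0xcf1d = 0xcf1d
+ 0xa68c = 0x75aa
+ 0x1273 = 0x881d
+ 0xfbcd = 0x83eb
One's complement: ~0x83eb
Checksum = 0x7c14


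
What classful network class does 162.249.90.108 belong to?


First octet: 162
Binary: 10100010
10xxxxxx -> Class B (128-191)
Class B, default mask 255.255.0.0 (/16)


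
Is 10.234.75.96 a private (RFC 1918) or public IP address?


RFC 1918 private ranges:
  10.0.0.0/8 (10.0.0.0 - 10.255.255.255)
  172.16.0.0/12 (172.16.0.0 - 172.31.255.255)
  192.168.0.0/16 (192.168.0.0 - 192.168.255.255)
Private (in 10.0.0.0/8)


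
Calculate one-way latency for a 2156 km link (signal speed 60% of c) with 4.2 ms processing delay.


Speed = 0.6 * 3e5 km/s = 180000 km/s
Propagation delay = 2156 / 180000 = 0.012 s = 11.9778 ms
Processing delay = 4.2 ms
Total one-way latency = 16.1778 ms


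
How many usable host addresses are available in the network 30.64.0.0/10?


Host bits = 32 - 10 = 22
Total addresses = 2^22 = 4194304
Usable = total - 2 (network and broadcast)
Usable hosts: 4194302


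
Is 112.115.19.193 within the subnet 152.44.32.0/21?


Subnet network: 152.44.32.0
Test IP AND mask: 112.115.16.0
No, 112.115.19.193 is not in 152.44.32.0/21


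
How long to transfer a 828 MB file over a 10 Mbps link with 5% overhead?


Effective throughput = 10 * (1 - 5/100) = 9.5 Mbps
File size in Mb = 828 * 8 = 6624 Mb
Time = 6624 / 9.5
Time = 697.2632 seconds


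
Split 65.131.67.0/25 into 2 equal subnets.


New prefix = 25 + 1 = 26
Each subnet has 64 addresses
  65.131.67.0/26
  65.131.67.64/26
Subnets: 65.131.67.0/26, 65.131.67.64/26


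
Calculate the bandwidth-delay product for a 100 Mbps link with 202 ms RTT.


BDP = bandwidth * RTT
= 100 Mbps * 202 ms
= 100 * 1e6 * 202 / 1000 bits
= 20200000 bits
= 2525000 bytes
= 2465.8203 KB
BDP = 20200000 bits (2525000 bytes)


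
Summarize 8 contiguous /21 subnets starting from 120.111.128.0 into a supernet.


Original prefix: /21
Number of subnets: 8 = 2^3
New prefix = 21 - 3 = 18
Supernet: 120.111.128.0/18


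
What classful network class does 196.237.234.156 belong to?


First octet: 196
Binary: 11000100
110xxxxx -> Class C (192-223)
Class C, default mask 255.255.255.0 (/24)


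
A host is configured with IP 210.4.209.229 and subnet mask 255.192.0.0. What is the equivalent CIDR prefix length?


Binary: 11111111.11000000.00000000.00000000
Count leading 1s
Prefix: /10


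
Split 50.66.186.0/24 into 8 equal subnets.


New prefix = 24 + 3 = 27
Each subnet has 32 addresses
  50.66.186.0/27
  50.66.186.32/27
  50.66.186.64/27
  50.66.186.96/27
  50.66.186.128/27
  50.66.186.160/27
  50.66.186.192/27
  50.66.186.224/27
Subnets: 50.66.186.0/27, 50.66.186.32/27, 50.66.186.64/27, 50.66.186.96/27, 50.66.186.128/27, 50.66.186.160/27, 50.66.186.192/27, 50.66.186.224/27


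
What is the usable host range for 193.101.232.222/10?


Network: 193.64.0.0
Broadcast: 193.127.255.255
First usable = network + 1
Last usable = broadcast - 1
Range: 193.64.0.1 to 193.127.255.254


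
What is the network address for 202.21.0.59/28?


IP:   11001010.00010101.00000000.00111011
Mask: 11111111.11111111.11111111.11110000
AND operation:
Net:  11001010.00010101.00000000.00110000
Network: 202.21.0.48/28


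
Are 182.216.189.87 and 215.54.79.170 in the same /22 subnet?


Mask: 255.255.252.0
182.216.189.87 AND mask = 182.216.188.0
215.54.79.170 AND mask = 215.54.76.0
No, different subnets (182.216.188.0 vs 215.54.76.0)


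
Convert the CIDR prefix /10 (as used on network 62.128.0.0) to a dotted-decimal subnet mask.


/10 means 10 network bits, 22 host bits
Binary: 11111111110000000000000000000000
Mask: 255.192.0.0


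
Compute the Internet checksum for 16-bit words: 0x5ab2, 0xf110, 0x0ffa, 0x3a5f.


Sum all words (with carry folding):
+ 0x5ab2 = 0x5ab2
+ 0xf110 = 0x4bc3
+ 0x0ffa = 0x5bbd
+ 0x3a5f = 0x961c
One's complement: ~0x961c
Checksum = 0x69e3


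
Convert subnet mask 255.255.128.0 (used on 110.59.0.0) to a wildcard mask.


Subnet mask: 255.255.128.0
Wildcard = 255.255.255.255 - subnet mask
255 - 255 = 0
255 - 255 = 0
255 - 128 = 127
255 - 0 = 255
Wildcard: 0.0.127.255


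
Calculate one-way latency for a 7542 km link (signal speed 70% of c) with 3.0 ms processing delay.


Speed = 0.7 * 3e5 km/s = 210000 km/s
Propagation delay = 7542 / 210000 = 0.0359 s = 35.9143 ms
Processing delay = 3.0 ms
Total one-way latency = 38.9143 ms


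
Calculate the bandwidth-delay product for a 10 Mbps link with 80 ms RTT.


BDP = bandwidth * RTT
= 10 Mbps * 80 ms
= 10 * 1e6 * 80 / 1000 bits
= 800000 bits
= 100000 bytes
= 97.6562 KB
BDP = 800000 bits (100000 bytes)


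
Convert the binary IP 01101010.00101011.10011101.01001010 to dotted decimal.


01101010 = 106
00101011 = 43
10011101 = 157
01001010 = 74
IP: 106.43.157.74


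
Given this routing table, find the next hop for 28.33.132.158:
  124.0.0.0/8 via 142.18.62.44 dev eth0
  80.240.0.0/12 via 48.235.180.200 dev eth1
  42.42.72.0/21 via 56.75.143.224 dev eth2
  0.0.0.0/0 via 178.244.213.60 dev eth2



Longest prefix match for 28.33.132.158:
  /8 124.0.0.0: no
  /12 80.240.0.0: no
  /21 42.42.72.0: no
  /0 0.0.0.0: MATCH
Selected: next-hop 178.244.213.60 via eth2 (matched /0)


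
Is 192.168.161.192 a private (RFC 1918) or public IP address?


RFC 1918 private ranges:
  10.0.0.0/8 (10.0.0.0 - 10.255.255.255)
  172.16.0.0/12 (172.16.0.0 - 172.31.255.255)
  192.168.0.0/16 (192.168.0.0 - 192.168.255.255)
Private (in 192.168.0.0/16)


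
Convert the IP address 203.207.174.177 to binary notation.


203 = 11001011
207 = 11001111
174 = 10101110
177 = 10110001
Binary: 11001011.11001111.10101110.10110001


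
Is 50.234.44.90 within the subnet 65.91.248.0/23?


Subnet network: 65.91.248.0
Test IP AND mask: 50.234.44.0
No, 50.234.44.90 is not in 65.91.248.0/23


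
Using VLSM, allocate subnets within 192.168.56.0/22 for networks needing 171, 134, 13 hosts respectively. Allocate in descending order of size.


171 hosts -> /24 (254 usable): 192.168.56.0/24
134 hosts -> /24 (254 usable): 192.168.57.0/24
13 hosts -> /28 (14 usable): 192.168.58.0/28
Allocation: 192.168.56.0/24 (171 hosts, 254 usable); 192.168.57.0/24 (134 hosts, 254 usable); 192.168.58.0/28 (13 hosts, 14 usable)


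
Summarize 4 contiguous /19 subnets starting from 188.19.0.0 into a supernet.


Original prefix: /19
Number of subnets: 4 = 2^2
New prefix = 19 - 2 = 17
Supernet: 188.19.0.0/17


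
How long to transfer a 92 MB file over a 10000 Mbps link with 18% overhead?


Effective throughput = 10000 * (1 - 18/100) = 8200 Mbps
File size in Mb = 92 * 8 = 736 Mb
Time = 736 / 8200
Time = 0.0898 seconds


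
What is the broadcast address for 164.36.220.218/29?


Network: 164.36.220.216/29
Host bits = 3
Set all host bits to 1:
Broadcast: 164.36.220.223


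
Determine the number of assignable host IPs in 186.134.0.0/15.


Host bits = 32 - 15 = 17
Total addresses = 2^17 = 131072
Usable = total - 2 (network and broadcast)
Usable hosts: 131070


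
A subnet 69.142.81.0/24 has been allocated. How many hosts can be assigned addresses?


Host bits = 32 - 24 = 8
Total addresses = 2^8 = 256
Usable = total - 2 (network and broadcast)
Usable hosts: 254


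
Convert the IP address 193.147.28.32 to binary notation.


193 = 11000001
147 = 10010011
28 = 00011100
32 = 00100000
Binary: 11000001.10010011.00011100.00100000


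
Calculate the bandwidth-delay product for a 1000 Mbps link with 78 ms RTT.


BDP = bandwidth * RTT
= 1000 Mbps * 78 ms
= 1000 * 1e6 * 78 / 1000 bits
= 78000000 bits
= 9750000 bytes
= 9521.4844 KB
BDP = 78000000 bits (9750000 bytes)


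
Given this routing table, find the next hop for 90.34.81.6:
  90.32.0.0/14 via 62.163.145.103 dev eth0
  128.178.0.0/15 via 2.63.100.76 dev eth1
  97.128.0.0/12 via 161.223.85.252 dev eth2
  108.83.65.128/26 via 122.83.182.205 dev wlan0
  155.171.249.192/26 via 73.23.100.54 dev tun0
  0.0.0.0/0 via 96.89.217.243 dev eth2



Longest prefix match for 90.34.81.6:
  /14 90.32.0.0: MATCH
  /15 128.178.0.0: no
  /12 97.128.0.0: no
  /26 108.83.65.128: no
  /26 155.171.249.192: no
  /0 0.0.0.0: MATCH
Selected: next-hop 62.163.145.103 via eth0 (matched /14)


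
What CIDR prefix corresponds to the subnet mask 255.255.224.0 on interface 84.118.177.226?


Binary: 11111111.11111111.11100000.00000000
Count leading 1s
Prefix: /19


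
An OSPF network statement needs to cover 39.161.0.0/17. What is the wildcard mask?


Subnet mask: 255.255.128.0
Wildcard = 255.255.255.255 - subnet mask
255 - 255 = 0
255 - 255 = 0
255 - 128 = 127
255 - 0 = 255
Wildcard: 0.0.127.255


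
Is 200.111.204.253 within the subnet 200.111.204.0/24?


Subnet network: 200.111.204.0
Test IP AND mask: 200.111.204.0
Yes, 200.111.204.253 is in 200.111.204.0/24


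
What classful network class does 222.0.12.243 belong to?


First octet: 222
Binary: 11011110
110xxxxx -> Class C (192-223)
Class C, default mask 255.255.255.0 (/24)


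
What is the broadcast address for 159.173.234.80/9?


Network: 159.128.0.0/9
Host bits = 23
Set all host bits to 1:
Broadcast: 159.255.255.255


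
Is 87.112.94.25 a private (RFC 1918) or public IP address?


RFC 1918 private ranges:
  10.0.0.0/8 (10.0.0.0 - 10.255.255.255)
  172.16.0.0/12 (172.16.0.0 - 172.31.255.255)
  192.168.0.0/16 (192.168.0.0 - 192.168.255.255)
Public (not in any RFC 1918 range)


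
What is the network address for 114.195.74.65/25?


IP:   01110010.11000011.01001010.01000001
Mask: 11111111.11111111.11111111.10000000
AND operation:
Net:  01110010.11000011.01001010.00000000
Network: 114.195.74.0/25


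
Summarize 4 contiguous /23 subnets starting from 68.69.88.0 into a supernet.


Original prefix: /23
Number of subnets: 4 = 2^2
New prefix = 23 - 2 = 21
Supernet: 68.69.88.0/21


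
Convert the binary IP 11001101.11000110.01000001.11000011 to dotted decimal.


11001101 = 205
11000110 = 198
01000001 = 65
11000011 = 195
IP: 205.198.65.195


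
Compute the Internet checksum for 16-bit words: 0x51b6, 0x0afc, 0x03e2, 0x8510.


Sum all words (with carry folding):
+ 0x51b6 = 0x51b6
+ 0x0afc = 0x5cb2
+ 0x03e2 = 0x6094
+ 0x8510 = 0xe5a4
One's complement: ~0xe5a4
Checksum = 0x1a5b


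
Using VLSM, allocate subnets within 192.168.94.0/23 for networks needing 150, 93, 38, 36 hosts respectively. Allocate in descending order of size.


150 hosts -> /24 (254 usable): 192.168.94.0/24
93 hosts -> /25 (126 usable): 192.168.95.0/25
38 hosts -> /26 (62 usable): 192.168.95.128/26
36 hosts -> /26 (62 usable): 192.168.95.192/26
Allocation: 192.168.94.0/24 (150 hosts, 254 usable); 192.168.95.0/25 (93 hosts, 126 usable); 192.168.95.128/26 (38 hosts, 62 usable); 192.168.95.192/26 (36 hosts, 62 usable)


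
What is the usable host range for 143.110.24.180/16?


Network: 143.110.0.0
Broadcast: 143.110.255.255
First usable = network + 1
Last usable = broadcast - 1
Range: 143.110.0.1 to 143.110.255.254


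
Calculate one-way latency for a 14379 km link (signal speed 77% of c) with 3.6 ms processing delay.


Speed = 0.77 * 3e5 km/s = 231000 km/s
Propagation delay = 14379 / 231000 = 0.0622 s = 62.2468 ms
Processing delay = 3.6 ms
Total one-way latency = 65.8468 ms


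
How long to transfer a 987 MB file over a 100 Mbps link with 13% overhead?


Effective throughput = 100 * (1 - 13/100) = 87 Mbps
File size in Mb = 987 * 8 = 7896 Mb
Time = 7896 / 87
Time = 90.7586 seconds


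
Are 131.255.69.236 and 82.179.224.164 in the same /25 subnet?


Mask: 255.255.255.128
131.255.69.236 AND mask = 131.255.69.128
82.179.224.164 AND mask = 82.179.224.128
No, different subnets (131.255.69.128 vs 82.179.224.128)


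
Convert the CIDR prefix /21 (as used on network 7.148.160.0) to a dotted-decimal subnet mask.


/21 means 21 network bits, 11 host bits
Binary: 11111111111111111111100000000000
Mask: 255.255.248.0


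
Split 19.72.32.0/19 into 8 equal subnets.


New prefix = 19 + 3 = 22
Each subnet has 1024 addresses
  19.72.32.0/22
  19.72.36.0/22
  19.72.40.0/22
  19.72.44.0/22
  19.72.48.0/22
  19.72.52.0/22
  19.72.56.0/22
  19.72.60.0/22
Subnets: 19.72.32.0/22, 19.72.36.0/22, 19.72.40.0/22, 19.72.44.0/22, 19.72.48.0/22, 19.72.52.0/22, 19.72.56.0/22, 19.72.60.0/22


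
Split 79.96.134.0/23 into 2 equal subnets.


New prefix = 23 + 1 = 24
Each subnet has 256 addresses
  79.96.134.0/24
  79.96.135.0/24
Subnets: 79.96.134.0/24, 79.96.135.0/24


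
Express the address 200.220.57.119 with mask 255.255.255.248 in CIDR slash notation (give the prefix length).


Binary: 11111111.11111111.11111111.11111000
Count leading 1s
Prefix: /29


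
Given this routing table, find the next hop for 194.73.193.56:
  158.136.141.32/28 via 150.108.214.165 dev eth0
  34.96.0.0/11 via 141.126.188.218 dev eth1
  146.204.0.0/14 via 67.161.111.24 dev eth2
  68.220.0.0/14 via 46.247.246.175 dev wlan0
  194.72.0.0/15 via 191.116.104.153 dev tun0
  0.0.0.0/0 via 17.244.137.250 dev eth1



Longest prefix match for 194.73.193.56:
  /28 158.136.141.32: no
  /11 34.96.0.0: no
  /14 146.204.0.0: no
  /14 68.220.0.0: no
  /15 194.72.0.0: MATCH
  /0 0.0.0.0: MATCH
Selected: next-hop 191.116.104.153 via tun0 (matched /15)


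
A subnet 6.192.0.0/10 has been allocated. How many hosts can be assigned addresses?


Host bits = 32 - 10 = 22
Total addresses = 2^22 = 4194304
Usable = total - 2 (network and broadcast)
Usable hosts: 4194302


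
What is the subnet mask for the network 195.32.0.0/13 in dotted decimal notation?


/13 means 13 network bits, 19 host bits
Binary: 11111111111110000000000000000000
Mask: 255.248.0.0


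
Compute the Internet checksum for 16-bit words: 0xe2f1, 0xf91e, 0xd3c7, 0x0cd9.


Sum all words (with carry folding):
+ 0xe2f1 = 0xe2f1
+ 0xf91e = 0xdc10
+ 0xd3c7 = 0xafd8
+ 0x0cd9 = 0xbcb1
One's complement: ~0xbcb1
Checksum = 0x434e


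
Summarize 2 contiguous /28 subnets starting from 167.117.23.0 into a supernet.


Original prefix: /28
Number of subnets: 2 = 2^1
New prefix = 28 - 1 = 27
Supernet: 167.117.23.0/27


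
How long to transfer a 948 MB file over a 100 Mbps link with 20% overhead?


Effective throughput = 100 * (1 - 20/100) = 80 Mbps
File size in Mb = 948 * 8 = 7584 Mb
Time = 7584 / 80
Time = 94.8 seconds


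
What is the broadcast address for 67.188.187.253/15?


Network: 67.188.0.0/15
Host bits = 17
Set all host bits to 1:
Broadcast: 67.189.255.255


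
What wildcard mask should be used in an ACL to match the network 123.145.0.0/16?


Subnet mask: 255.255.0.0
Wildcard = 255.255.255.255 - subnet mask
255 - 255 = 0
255 - 255 = 0
255 - 0 = 255
255 - 0 = 255
Wildcard: 0.0.255.255


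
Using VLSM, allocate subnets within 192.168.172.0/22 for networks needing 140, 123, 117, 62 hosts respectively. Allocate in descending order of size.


140 hosts -> /24 (254 usable): 192.168.172.0/24
123 hosts -> /25 (126 usable): 192.168.173.0/25
117 hosts -> /25 (126 usable): 192.168.173.128/25
62 hosts -> /26 (62 usable): 192.168.174.0/26
Allocation: 192.168.172.0/24 (140 hosts, 254 usable); 192.168.173.0/25 (123 hosts, 126 usable); 192.168.173.128/25 (117 hosts, 126 usable); 192.168.174.0/26 (62 hosts, 62 usable)


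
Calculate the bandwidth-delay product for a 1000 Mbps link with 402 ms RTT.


BDP = bandwidth * RTT
= 1000 Mbps * 402 ms
= 1000 * 1e6 * 402 / 1000 bits
= 402000000 bits
= 50250000 bytes
= 49072.2656 KB
BDP = 402000000 bits (50250000 bytes)


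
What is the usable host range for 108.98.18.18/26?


Network: 108.98.18.0
Broadcast: 108.98.18.63
First usable = network + 1
Last usable = broadcast - 1
Range: 108.98.18.1 to 108.98.18.62


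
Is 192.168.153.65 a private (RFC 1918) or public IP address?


RFC 1918 private ranges:
  10.0.0.0/8 (10.0.0.0 - 10.255.255.255)
  172.16.0.0/12 (172.16.0.0 - 172.31.255.255)
  192.168.0.0/16 (192.168.0.0 - 192.168.255.255)
Private (in 192.168.0.0/16)


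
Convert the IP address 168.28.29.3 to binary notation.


168 = 10101000
28 = 00011100
29 = 00011101
3 = 00000011
Binary: 10101000.00011100.00011101.00000011


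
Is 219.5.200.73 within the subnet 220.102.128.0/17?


Subnet network: 220.102.128.0
Test IP AND mask: 219.5.128.0
No, 219.5.200.73 is not in 220.102.128.0/17


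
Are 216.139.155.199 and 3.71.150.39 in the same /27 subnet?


Mask: 255.255.255.224
216.139.155.199 AND mask = 216.139.155.192
3.71.150.39 AND mask = 3.71.150.32
No, different subnets (216.139.155.192 vs 3.71.150.32)


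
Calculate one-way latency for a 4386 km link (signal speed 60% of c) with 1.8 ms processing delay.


Speed = 0.6 * 3e5 km/s = 180000 km/s
Propagation delay = 4386 / 180000 = 0.0244 s = 24.3667 ms
Processing delay = 1.8 ms
Total one-way latency = 26.1667 ms


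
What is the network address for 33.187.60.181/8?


IP:   00100001.10111011.00111100.10110101
Mask: 11111111.00000000.00000000.00000000
AND operation:
Net:  00100001.00000000.00000000.00000000
Network: 33.0.0.0/8


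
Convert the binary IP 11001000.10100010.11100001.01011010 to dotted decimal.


11001000 = 200
10100010 = 162
11100001 = 225
01011010 = 90
IP: 200.162.225.90


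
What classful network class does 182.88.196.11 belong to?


First octet: 182
Binary: 10110110
10xxxxxx -> Class B (128-191)
Class B, default mask 255.255.0.0 (/16)


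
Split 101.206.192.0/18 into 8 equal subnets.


New prefix = 18 + 3 = 21
Each subnet has 2048 addresses
  101.206.192.0/21
  101.206.200.0/21
  101.206.208.0/21
  101.206.216.0/21
  101.206.224.0/21
  101.206.232.0/21
  101.206.240.0/21
  101.206.248.0/21
Subnets: 101.206.192.0/21, 101.206.200.0/21, 101.206.208.0/21, 101.206.216.0/21, 101.206.224.0/21, 101.206.232.0/21, 101.206.240.0/21, 101.206.248.0/21


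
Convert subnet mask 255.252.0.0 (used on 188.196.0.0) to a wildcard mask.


Subnet mask: 255.252.0.0
Wildcard = 255.255.255.255 - subnet mask
255 - 255 = 0
255 - 252 = 3
255 - 0 = 255
255 - 0 = 255
Wildcard: 0.3.255.255


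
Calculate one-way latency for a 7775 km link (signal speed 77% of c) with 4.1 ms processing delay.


Speed = 0.77 * 3e5 km/s = 231000 km/s
Propagation delay = 7775 / 231000 = 0.0337 s = 33.658 ms
Processing delay = 4.1 ms
Total one-way latency = 37.758 ms


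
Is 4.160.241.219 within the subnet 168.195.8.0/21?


Subnet network: 168.195.8.0
Test IP AND mask: 4.160.240.0
No, 4.160.241.219 is not in 168.195.8.0/21


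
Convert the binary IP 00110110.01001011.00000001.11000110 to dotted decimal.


00110110 = 54
01001011 = 75
00000001 = 1
11000110 = 198
IP: 54.75.1.198


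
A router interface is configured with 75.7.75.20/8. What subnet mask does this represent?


/8 means 8 network bits, 24 host bits
Binary: 11111111000000000000000000000000
Mask: 255.0.0.0


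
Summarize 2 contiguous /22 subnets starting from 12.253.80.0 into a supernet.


Original prefix: /22
Number of subnets: 2 = 2^1
New prefix = 22 - 1 = 21
Supernet: 12.253.80.0/21


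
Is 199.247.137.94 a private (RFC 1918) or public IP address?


RFC 1918 private ranges:
  10.0.0.0/8 (10.0.0.0 - 10.255.255.255)
  172.16.0.0/12 (172.16.0.0 - 172.31.255.255)
  192.168.0.0/16 (192.168.0.0 - 192.168.255.255)
Public (not in any RFC 1918 range)


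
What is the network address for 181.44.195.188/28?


IP:   10110101.00101100.11000011.10111100
Mask: 11111111.11111111.11111111.11110000
AND operation:
Net:  10110101.00101100.11000011.10110000
Network: 181.44.195.176/28


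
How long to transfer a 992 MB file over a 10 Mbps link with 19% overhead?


Effective throughput = 10 * (1 - 19/100) = 8.1 Mbps
File size in Mb = 992 * 8 = 7936 Mb
Time = 7936 / 8.1
Time = 979.7531 seconds


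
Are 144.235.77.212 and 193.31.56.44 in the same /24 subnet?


Mask: 255.255.255.0
144.235.77.212 AND mask = 144.235.77.0
193.31.56.44 AND mask = 193.31.56.0
No, different subnets (144.235.77.0 vs 193.31.56.0)


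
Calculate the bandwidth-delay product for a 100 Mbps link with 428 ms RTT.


BDP = bandwidth * RTT
= 100 Mbps * 428 ms
= 100 * 1e6 * 428 / 1000 bits
= 42800000 bits
= 5350000 bytes
= 5224.6094 KB
BDP = 42800000 bits (5350000 bytes)


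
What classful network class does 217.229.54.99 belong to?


First octet: 217
Binary: 11011001
110xxxxx -> Class C (192-223)
Class C, default mask 255.255.255.0 (/24)


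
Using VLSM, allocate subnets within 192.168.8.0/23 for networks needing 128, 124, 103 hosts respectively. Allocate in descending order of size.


128 hosts -> /24 (254 usable): 192.168.8.0/24
124 hosts -> /25 (126 usable): 192.168.9.0/25
103 hosts -> /25 (126 usable): 192.168.9.128/25
Allocation: 192.168.8.0/24 (128 hosts, 254 usable); 192.168.9.0/25 (124 hosts, 126 usable); 192.168.9.128/25 (103 hosts, 126 usable)


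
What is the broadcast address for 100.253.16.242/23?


Network: 100.253.16.0/23
Host bits = 9
Set all host bits to 1:
Broadcast: 100.253.17.255


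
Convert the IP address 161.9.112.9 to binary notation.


161 = 10100001
9 = 00001001
112 = 01110000
9 = 00001001
Binary: 10100001.00001001.01110000.00001001


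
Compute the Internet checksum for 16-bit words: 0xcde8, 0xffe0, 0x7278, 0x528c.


Sum all words (with carry folding):
+ 0xcde8 = 0xcde8
+ 0xffe0 = 0xcdc9
+ 0x7278 = 0x4042
+ 0x528c = 0x92ce
One's complement: ~0x92ce
Checksum = 0x6d31


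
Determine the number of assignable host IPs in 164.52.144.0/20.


Host bits = 32 - 20 = 12
Total addresses = 2^12 = 4096
Usable = total - 2 (network and broadcast)
Usable hosts: 4094


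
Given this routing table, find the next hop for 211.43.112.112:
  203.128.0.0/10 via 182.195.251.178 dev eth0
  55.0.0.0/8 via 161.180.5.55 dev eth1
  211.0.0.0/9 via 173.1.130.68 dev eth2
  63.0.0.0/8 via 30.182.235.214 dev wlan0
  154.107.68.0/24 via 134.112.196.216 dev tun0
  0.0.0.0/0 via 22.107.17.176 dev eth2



Longest prefix match for 211.43.112.112:
  /10 203.128.0.0: no
  /8 55.0.0.0: no
  /9 211.0.0.0: MATCH
  /8 63.0.0.0: no
  /24 154.107.68.0: no
  /0 0.0.0.0: MATCH
Selected: next-hop 173.1.130.68 via eth2 (matched /9)


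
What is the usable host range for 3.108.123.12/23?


Network: 3.108.122.0
Broadcast: 3.108.123.255
First usable = network + 1
Last usable = broadcast - 1
Range: 3.108.122.1 to 3.108.123.254


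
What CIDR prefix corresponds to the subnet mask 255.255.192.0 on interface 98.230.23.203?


Binary: 11111111.11111111.11000000.00000000
Count leading 1s
Prefix: /18


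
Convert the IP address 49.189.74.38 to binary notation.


49 = 00110001
189 = 10111101
74 = 01001010
38 = 00100110
Binary: 00110001.10111101.01001010.00100110


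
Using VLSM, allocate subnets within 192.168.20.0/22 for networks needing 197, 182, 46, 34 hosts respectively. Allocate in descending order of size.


197 hosts -> /24 (254 usable): 192.168.20.0/24
182 hosts -> /24 (254 usable): 192.168.21.0/24
46 hosts -> /26 (62 usable): 192.168.22.0/26
34 hosts -> /26 (62 usable): 192.168.22.64/26
Allocation: 192.168.20.0/24 (197 hosts, 254 usable); 192.168.21.0/24 (182 hosts, 254 usable); 192.168.22.0/26 (46 hosts, 62 usable); 192.168.22.64/26 (34 hosts, 62 usable)


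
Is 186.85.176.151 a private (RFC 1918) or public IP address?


RFC 1918 private ranges:
  10.0.0.0/8 (10.0.0.0 - 10.255.255.255)
  172.16.0.0/12 (172.16.0.0 - 172.31.255.255)
  192.168.0.0/16 (192.168.0.0 - 192.168.255.255)
Public (not in any RFC 1918 range)


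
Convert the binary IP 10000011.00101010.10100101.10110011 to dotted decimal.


10000011 = 131
00101010 = 42
10100101 = 165
10110011 = 179
IP: 131.42.165.179


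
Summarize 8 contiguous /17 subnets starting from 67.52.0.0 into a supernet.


Original prefix: /17
Number of subnets: 8 = 2^3
New prefix = 17 - 3 = 14
Supernet: 67.52.0.0/14


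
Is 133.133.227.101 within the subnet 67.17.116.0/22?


Subnet network: 67.17.116.0
Test IP AND mask: 133.133.224.0
No, 133.133.227.101 is not in 67.17.116.0/22


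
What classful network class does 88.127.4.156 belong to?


First octet: 88
Binary: 01011000
0xxxxxxx -> Class A (1-126)
Class A, default mask 255.0.0.0 (/8)


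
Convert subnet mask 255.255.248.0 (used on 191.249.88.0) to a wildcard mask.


Subnet mask: 255.255.248.0
Wildcard = 255.255.255.255 - subnet mask
255 - 255 = 0
255 - 255 = 0
255 - 248 = 7
255 - 0 = 255
Wildcard: 0.0.7.255


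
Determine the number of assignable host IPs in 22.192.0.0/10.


Host bits = 32 - 10 = 22
Total addresses = 2^22 = 4194304
Usable = total - 2 (network and broadcast)
Usable hosts: 4194302


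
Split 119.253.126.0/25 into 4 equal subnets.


New prefix = 25 + 2 = 27
Each subnet has 32 addresses
  119.253.126.0/27
  119.253.126.32/27
  119.253.126.64/27
  119.253.126.96/27
Subnets: 119.253.126.0/27, 119.253.126.32/27, 119.253.126.64/27, 119.253.126.96/27


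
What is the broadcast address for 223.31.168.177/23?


Network: 223.31.168.0/23
Host bits = 9
Set all host bits to 1:
Broadcast: 223.31.169.255


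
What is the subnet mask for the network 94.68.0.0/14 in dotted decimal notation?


/14 means 14 network bits, 18 host bits
Binary: 11111111111111000000000000000000
Mask: 255.252.0.0


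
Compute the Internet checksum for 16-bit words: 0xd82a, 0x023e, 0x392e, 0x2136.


Sum all words (with carry folding):
+ 0xd82a = 0xd82a
+ 0x023e = 0xda68
+ 0x392e = 0x1397
+ 0x2136 = 0x34cd
One's complement: ~0x34cd
Checksum = 0xcb32


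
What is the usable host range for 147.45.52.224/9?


Network: 147.0.0.0
Broadcast: 147.127.255.255
First usable = network + 1
Last usable = broadcast - 1
Range: 147.0.0.1 to 147.127.255.254


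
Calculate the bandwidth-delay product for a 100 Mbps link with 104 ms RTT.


BDP = bandwidth * RTT
= 100 Mbps * 104 ms
= 100 * 1e6 * 104 / 1000 bits
= 10400000 bits
= 1300000 bytes
= 1269.5312 KB
BDP = 10400000 bits (1300000 bytes)


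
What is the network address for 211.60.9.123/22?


IP:   11010011.00111100.00001001.01111011
Mask: 11111111.11111111.11111100.00000000
AND operation:
Net:  11010011.00111100.00001000.00000000
Network: 211.60.8.0/22


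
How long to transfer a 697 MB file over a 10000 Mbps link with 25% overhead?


Effective throughput = 10000 * (1 - 25/100) = 7500 Mbps
File size in Mb = 697 * 8 = 5576 Mb
Time = 5576 / 7500
Time = 0.7435 seconds


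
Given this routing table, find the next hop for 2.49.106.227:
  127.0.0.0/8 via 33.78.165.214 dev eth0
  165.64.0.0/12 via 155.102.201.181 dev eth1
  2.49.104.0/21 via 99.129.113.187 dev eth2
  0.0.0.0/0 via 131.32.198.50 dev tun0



Longest prefix match for 2.49.106.227:
  /8 127.0.0.0: no
  /12 165.64.0.0: no
  /21 2.49.104.0: MATCH
  /0 0.0.0.0: MATCH
Selected: next-hop 99.129.113.187 via eth2 (matched /21)


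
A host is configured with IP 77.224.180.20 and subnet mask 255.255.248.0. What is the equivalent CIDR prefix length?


Binary: 11111111.11111111.11111000.00000000
Count leading 1s
Prefix: /21


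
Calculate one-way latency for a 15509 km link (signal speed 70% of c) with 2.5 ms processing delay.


Speed = 0.7 * 3e5 km/s = 210000 km/s
Propagation delay = 15509 / 210000 = 0.0739 s = 73.8524 ms
Processing delay = 2.5 ms
Total one-way latency = 76.3524 ms


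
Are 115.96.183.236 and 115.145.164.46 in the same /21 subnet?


Mask: 255.255.248.0
115.96.183.236 AND mask = 115.96.176.0
115.145.164.46 AND mask = 115.145.160.0
No, different subnets (115.96.176.0 vs 115.145.160.0)


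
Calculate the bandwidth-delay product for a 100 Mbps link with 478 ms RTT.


BDP = bandwidth * RTT
= 100 Mbps * 478 ms
= 100 * 1e6 * 478 / 1000 bits
= 47800000 bits
= 5975000 bytes
= 5834.9609 KB
BDP = 47800000 bits (5975000 bytes)


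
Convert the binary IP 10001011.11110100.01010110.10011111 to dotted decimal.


10001011 = 139
11110100 = 244
01010110 = 86
10011111 = 159
IP: 139.244.86.159


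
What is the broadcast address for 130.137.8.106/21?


Network: 130.137.8.0/21
Host bits = 11
Set all host bits to 1:
Broadcast: 130.137.15.255


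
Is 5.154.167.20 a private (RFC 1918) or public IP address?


RFC 1918 private ranges:
  10.0.0.0/8 (10.0.0.0 - 10.255.255.255)
  172.16.0.0/12 (172.16.0.0 - 172.31.255.255)
  192.168.0.0/16 (192.168.0.0 - 192.168.255.255)
Public (not in any RFC 1918 range)


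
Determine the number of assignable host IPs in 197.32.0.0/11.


Host bits = 32 - 11 = 21
Total addresses = 2^21 = 2097152
Usable = total - 2 (network and broadcast)
Usable hosts: 2097150


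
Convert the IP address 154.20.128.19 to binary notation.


154 = 10011010
20 = 00010100
128 = 10000000
19 = 00010011
Binary: 10011010.00010100.10000000.00010011


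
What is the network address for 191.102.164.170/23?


IP:   10111111.01100110.10100100.10101010
Mask: 11111111.11111111.11111110.00000000
AND operation:
Net:  10111111.01100110.10100100.00000000
Network: 191.102.164.0/23


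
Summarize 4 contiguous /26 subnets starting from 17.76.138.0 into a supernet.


Original prefix: /26
Number of subnets: 4 = 2^2
New prefix = 26 - 2 = 24
Supernet: 17.76.138.0/24


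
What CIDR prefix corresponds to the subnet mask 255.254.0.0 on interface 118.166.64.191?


Binary: 11111111.11111110.00000000.00000000
Count leading 1s
Prefix: /15


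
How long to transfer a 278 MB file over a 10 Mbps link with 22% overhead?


Effective throughput = 10 * (1 - 22/100) = 7.8 Mbps
File size in Mb = 278 * 8 = 2224 Mb
Time = 2224 / 7.8
Time = 285.1282 seconds


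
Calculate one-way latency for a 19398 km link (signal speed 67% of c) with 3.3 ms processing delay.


Speed = 0.67 * 3e5 km/s = 201000 km/s
Propagation delay = 19398 / 201000 = 0.0965 s = 96.5075 ms
Processing delay = 3.3 ms
Total one-way latency = 99.8075 ms


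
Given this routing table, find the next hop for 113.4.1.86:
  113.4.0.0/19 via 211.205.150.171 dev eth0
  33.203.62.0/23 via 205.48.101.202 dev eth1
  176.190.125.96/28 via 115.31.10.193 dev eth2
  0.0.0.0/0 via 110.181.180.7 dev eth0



Longest prefix match for 113.4.1.86:
  /19 113.4.0.0: MATCH
  /23 33.203.62.0: no
  /28 176.190.125.96: no
  /0 0.0.0.0: MATCH
Selected: next-hop 211.205.150.171 via eth0 (matched /19)


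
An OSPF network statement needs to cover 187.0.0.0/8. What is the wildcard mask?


Subnet mask: 255.0.0.0
Wildcard = 255.255.255.255 - subnet mask
255 - 255 = 0
255 - 0 = 255
255 - 0 = 255
255 - 0 = 255
Wildcard: 0.255.255.255


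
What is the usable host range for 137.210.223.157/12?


Network: 137.208.0.0
Broadcast: 137.223.255.255
First usable = network + 1
Last usable = broadcast - 1
Range: 137.208.0.1 to 137.223.255.254


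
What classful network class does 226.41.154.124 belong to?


First octet: 226
Binary: 11100010
1110xxxx -> Class D (224-239)
Class D (multicast), default mask N/A


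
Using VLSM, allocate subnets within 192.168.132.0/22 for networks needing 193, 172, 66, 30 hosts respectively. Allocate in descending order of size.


193 hosts -> /24 (254 usable): 192.168.132.0/24
172 hosts -> /24 (254 usable): 192.168.133.0/24
66 hosts -> /25 (126 usable): 192.168.134.0/25
30 hosts -> /27 (30 usable): 192.168.134.128/27
Allocation: 192.168.132.0/24 (193 hosts, 254 usable); 192.168.133.0/24 (172 hosts, 254 usable); 192.168.134.0/25 (66 hosts, 126 usable); 192.168.134.128/27 (30 hosts, 30 usable)


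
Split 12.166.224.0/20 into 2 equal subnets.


New prefix = 20 + 1 = 21
Each subnet has 2048 addresses
  12.166.224.0/21
  12.166.232.0/21
Subnets: 12.166.224.0/21, 12.166.232.0/21


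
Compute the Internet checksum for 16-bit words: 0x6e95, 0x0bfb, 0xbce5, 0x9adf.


Sum all words (with carry folding):
+ 0x6e95 = 0x6e95
+ 0x0bfb = 0x7a90
+ 0xbce5 = 0x3776
+ 0x9adf = 0xd255
One's complement: ~0xd255
Checksum = 0x2daa


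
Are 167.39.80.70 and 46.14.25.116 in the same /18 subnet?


Mask: 255.255.192.0
167.39.80.70 AND mask = 167.39.64.0
46.14.25.116 AND mask = 46.14.0.0
No, different subnets (167.39.64.0 vs 46.14.0.0)


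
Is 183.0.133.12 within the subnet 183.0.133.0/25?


Subnet network: 183.0.133.0
Test IP AND mask: 183.0.133.0
Yes, 183.0.133.12 is in 183.0.133.0/25


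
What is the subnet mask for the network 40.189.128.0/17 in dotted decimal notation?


/17 means 17 network bits, 15 host bits
Binary: 11111111111111111000000000000000
Mask: 255.255.128.0


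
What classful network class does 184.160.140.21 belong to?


First octet: 184
Binary: 10111000
10xxxxxx -> Class B (128-191)
Class B, default mask 255.255.0.0 (/16)


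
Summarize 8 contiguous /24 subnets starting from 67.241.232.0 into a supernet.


Original prefix: /24
Number of subnets: 8 = 2^3
New prefix = 24 - 3 = 21
Supernet: 67.241.232.0/21


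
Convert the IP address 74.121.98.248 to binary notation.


74 = 01001010
121 = 01111001
98 = 01100010
248 = 11111000
Binary: 01001010.01111001.01100010.11111000


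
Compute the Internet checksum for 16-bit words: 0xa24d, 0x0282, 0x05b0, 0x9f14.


Sum all words (with carry folding):
+ 0xa24d = 0xa24d
+ 0x0282 = 0xa4cf
+ 0x05b0 = 0xaa7f
+ 0x9f14 = 0x4994
One's complement: ~0x4994
Checksum = 0xb66b


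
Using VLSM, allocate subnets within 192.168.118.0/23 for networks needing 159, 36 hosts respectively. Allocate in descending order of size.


159 hosts -> /24 (254 usable): 192.168.118.0/24
36 hosts -> /26 (62 usable): 192.168.119.0/26
Allocation: 192.168.118.0/24 (159 hosts, 254 usable); 192.168.119.0/26 (36 hosts, 62 usable)


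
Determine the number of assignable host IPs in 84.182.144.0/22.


Host bits = 32 - 22 = 10
Total addresses = 2^10 = 1024
Usable = total - 2 (network and broadcast)
Usable hosts: 1022


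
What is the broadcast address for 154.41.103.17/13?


Network: 154.40.0.0/13
Host bits = 19
Set all host bits to 1:
Broadcast: 154.47.255.255


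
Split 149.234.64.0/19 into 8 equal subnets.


New prefix = 19 + 3 = 22
Each subnet has 1024 addresses
  149.234.64.0/22
  149.234.68.0/22
  149.234.72.0/22
  149.234.76.0/22
  149.234.80.0/22
  149.234.84.0/22
  149.234.88.0/22
  149.234.92.0/22
Subnets: 149.234.64.0/22, 149.234.68.0/22, 149.234.72.0/22, 149.234.76.0/22, 149.234.80.0/22, 149.234.84.0/22, 149.234.88.0/22, 149.234.92.0/22


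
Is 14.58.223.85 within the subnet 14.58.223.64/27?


Subnet network: 14.58.223.64
Test IP AND mask: 14.58.223.64
Yes, 14.58.223.85 is in 14.58.223.64/27


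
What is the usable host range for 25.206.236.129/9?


Network: 25.128.0.0
Broadcast: 25.255.255.255
First usable = network + 1
Last usable = broadcast - 1
Range: 25.128.0.1 to 25.255.255.254


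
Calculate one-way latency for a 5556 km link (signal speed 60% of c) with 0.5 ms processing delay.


Speed = 0.6 * 3e5 km/s = 180000 km/s
Propagation delay = 5556 / 180000 = 0.0309 s = 30.8667 ms
Processing delay = 0.5 ms
Total one-way latency = 31.3667 ms


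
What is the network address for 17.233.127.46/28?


IP:   00010001.11101001.01111111.00101110
Mask: 11111111.11111111.11111111.11110000
AND operation:
Net:  00010001.11101001.01111111.00100000
Network: 17.233.127.32/28


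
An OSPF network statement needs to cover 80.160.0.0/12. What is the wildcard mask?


Subnet mask: 255.240.0.0
Wildcard = 255.255.255.255 - subnet mask
255 - 255 = 0
255 - 240 = 15
255 - 0 = 255
255 - 0 = 255
Wildcard: 0.15.255.255


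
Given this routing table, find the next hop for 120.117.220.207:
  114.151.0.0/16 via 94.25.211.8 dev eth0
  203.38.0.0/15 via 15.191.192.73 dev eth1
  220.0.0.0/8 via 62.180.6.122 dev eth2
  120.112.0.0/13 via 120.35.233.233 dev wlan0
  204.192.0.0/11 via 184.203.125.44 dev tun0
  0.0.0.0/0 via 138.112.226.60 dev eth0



Longest prefix match for 120.117.220.207:
  /16 114.151.0.0: no
  /15 203.38.0.0: no
  /8 220.0.0.0: no
  /13 120.112.0.0: MATCH
  /11 204.192.0.0: no
  /0 0.0.0.0: MATCH
Selected: next-hop 120.35.233.233 via wlan0 (matched /13)


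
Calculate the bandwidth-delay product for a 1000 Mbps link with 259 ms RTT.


BDP = bandwidth * RTT
= 1000 Mbps * 259 ms
= 1000 * 1e6 * 259 / 1000 bits
= 259000000 bits
= 32375000 bytes
= 31616.2109 KB
BDP = 259000000 bits (32375000 bytes)


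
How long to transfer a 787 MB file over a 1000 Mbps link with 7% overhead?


Effective throughput = 1000 * (1 - 7/100) = 930.0 Mbps
File size in Mb = 787 * 8 = 6296 Mb
Time = 6296 / 930.0
Time = 6.7699 seconds


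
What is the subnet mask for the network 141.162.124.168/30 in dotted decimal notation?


/30 means 30 network bits, 2 host bits
Binary: 11111111111111111111111111111100
Mask: 255.255.255.252


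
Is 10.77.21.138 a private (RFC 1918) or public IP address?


RFC 1918 private ranges:
  10.0.0.0/8 (10.0.0.0 - 10.255.255.255)
  172.16.0.0/12 (172.16.0.0 - 172.31.255.255)
  192.168.0.0/16 (192.168.0.0 - 192.168.255.255)
Private (in 10.0.0.0/8)


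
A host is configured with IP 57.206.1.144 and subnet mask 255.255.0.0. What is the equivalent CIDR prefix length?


Binary: 11111111.11111111.00000000.00000000
Count leading 1s
Prefix: /16


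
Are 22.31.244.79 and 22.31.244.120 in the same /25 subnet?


Mask: 255.255.255.128
22.31.244.79 AND mask = 22.31.244.0
22.31.244.120 AND mask = 22.31.244.0
Yes, same subnet (22.31.244.0)


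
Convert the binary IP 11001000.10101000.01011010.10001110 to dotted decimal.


11001000 = 200
10101000 = 168
01011010 = 90
10001110 = 142
IP: 200.168.90.142


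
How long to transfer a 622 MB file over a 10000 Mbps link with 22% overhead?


Effective throughput = 10000 * (1 - 22/100) = 7800 Mbps
File size in Mb = 622 * 8 = 4976 Mb
Time = 4976 / 7800
Time = 0.6379 seconds


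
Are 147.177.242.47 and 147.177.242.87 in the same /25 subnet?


Mask: 255.255.255.128
147.177.242.47 AND mask = 147.177.242.0
147.177.242.87 AND mask = 147.177.242.0
Yes, same subnet (147.177.242.0)


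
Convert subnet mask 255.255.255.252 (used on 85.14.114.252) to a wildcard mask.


Subnet mask: 255.255.255.252
Wildcard = 255.255.255.255 - subnet mask
255 - 255 = 0
255 - 255 = 0
255 - 255 = 0
255 - 252 = 3
Wildcard: 0.0.0.3
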